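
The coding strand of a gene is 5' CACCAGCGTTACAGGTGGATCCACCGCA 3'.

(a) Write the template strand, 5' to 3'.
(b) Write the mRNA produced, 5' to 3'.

(a) The template strand is the reverse complement of the coding strand: complement GTGGTCGCAATGTCCACCTAGGTGGCGT, then reverse.
(b) mRNA matches the coding strand with T→U.

(a) 5'-TGCGGTGGATCCACCTGTAACGCTGGTG-3'
(b) 5'-CACCAGCGUUACAGGUGGAUCCACCGCA-3'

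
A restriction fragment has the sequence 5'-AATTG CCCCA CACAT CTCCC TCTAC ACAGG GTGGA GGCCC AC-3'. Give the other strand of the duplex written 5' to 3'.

5′-GTGGGCCTCCACCCTGTGTAGAGGGAGATGTGTGGGGCAATT-3′

The complement of AATTGCCCCACACATCTCCCTCTACACAGGGTGGAGGCCCAC is TTAACGGGGTGTGTAGAGGGAGATGTGTCCCACCTCCGGGTG (A↔T, G↔C). DNA strands are antiparallel, so the complementary strand runs 3'→5'; reversing gives the 5'→3' form.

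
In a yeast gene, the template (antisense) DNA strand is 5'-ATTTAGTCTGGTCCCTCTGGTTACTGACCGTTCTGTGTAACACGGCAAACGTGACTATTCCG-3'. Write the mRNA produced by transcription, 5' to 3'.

The mRNA has the sequence of the coding strand (reverse complement of the template) with T→U. Reverse complement of ATTTAGTCTGGTCCCTCTGGTTACTGACCGTTCTGTGTAACACGGCAAACGTGACTATTCCG is CGGAATAGTCACGTTTGCCGTGTTACACAGAACGGTCAGTAACCAGAGGGACCAGACTAAAT; then T→U.

5'-CGGAAUAGUCACGUUUGCCGUGUUACACAGAACGGUCAGUAACCAGAGGGACCAGACUAAAU-3'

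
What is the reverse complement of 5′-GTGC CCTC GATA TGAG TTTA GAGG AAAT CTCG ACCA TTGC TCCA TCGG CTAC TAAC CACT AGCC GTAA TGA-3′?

5'-TCATTACGGCTAGTGGTTAGTAGCCGATGGAGCAATGGTCGAGATTTCCTCTAAACTCATATCGAGGGCAC-3'

Complement each base (A↔T, G↔C): CACGGGAGCTATACTCAAATCTCCTTTAGAGCTGGTAACGAGGTAGCCGATGATTGGTGATCGGCATTACT. Then reverse.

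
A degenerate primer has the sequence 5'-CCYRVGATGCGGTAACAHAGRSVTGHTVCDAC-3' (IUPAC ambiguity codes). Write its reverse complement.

Standard pairs A↔T, G↔C; ambiguity codes pair R↔Y, S↔S, D↔H, V↔B. Complement (GGRYBCTACGCCATTGTDTCYSBACDABGHTG), then reverse for 5'→3'.

5′-GTHGBADCABSYCTDTGTTACCGCATCBYRGG-3′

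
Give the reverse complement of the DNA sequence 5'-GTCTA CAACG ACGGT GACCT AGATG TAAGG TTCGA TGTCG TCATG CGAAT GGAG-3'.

Reading the sequence 3'→5' and pairing each base (A↔T, G↔C) gives the reverse complement directly.

5'-CTCCATTCGCATGACGACATCGAACCTTACATCTAGGTCACCGTCGTTGTAGAC-3'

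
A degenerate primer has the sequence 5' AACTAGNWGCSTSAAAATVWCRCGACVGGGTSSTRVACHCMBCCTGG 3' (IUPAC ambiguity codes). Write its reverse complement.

Standard pairs A↔T, G↔C; ambiguity codes pair R↔Y, M↔K, W↔W, S↔S, B↔V, H↔D, N↔N. Complement (TTGATCNWCGSASTTTTABWGYGCTGBCCCASSAYBTGDGKVGGACC), then reverse for 5'→3'.

5'-CCAGGVKGDGTBYASSACCCBGTCGYGWBATTTTSASGCWNCTAGTT-3'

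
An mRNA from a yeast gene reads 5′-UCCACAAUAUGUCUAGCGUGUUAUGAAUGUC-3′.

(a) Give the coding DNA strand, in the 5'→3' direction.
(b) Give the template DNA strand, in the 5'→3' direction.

(a) 5'-TCCACAATATGTCTAGCGTGTTATGAATGTC-3'
(b) 5′-GACATTCATAACACGCTAGACATATTGTGGA-3′

(a) The coding strand matches the mRNA with U→T.
(b) The template strand is the reverse complement of the coding strand.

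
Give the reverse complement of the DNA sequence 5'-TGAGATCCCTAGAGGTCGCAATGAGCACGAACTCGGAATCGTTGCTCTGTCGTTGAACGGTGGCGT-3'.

5'-ACGCCACCGTTCAACGACAGAGCAACGATTCCGAGTTCGTGCTCATTGCGACCTCTAGGGATCTCA-3'

Reading the sequence 3'→5' and pairing each base (A↔T, G↔C) gives the reverse complement directly.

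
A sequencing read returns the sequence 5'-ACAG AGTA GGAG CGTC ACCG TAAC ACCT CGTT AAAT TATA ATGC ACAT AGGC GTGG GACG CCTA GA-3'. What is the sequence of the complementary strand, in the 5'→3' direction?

5'-TCTAGGCGTCCCACGCCTATGTGCATTATAATTTAACGAGGTGTTACGGTGACGCTCCTACTCTGT-3'

Pairing A↔T and G↔C gives TGTCTCATCCTCGCAGTGGCATTGTGGAGCAATTTAATATTACGTGTATCCGCACCCTGCGGATCT, running 3'→5'. Reverse for the 5'→3' convention.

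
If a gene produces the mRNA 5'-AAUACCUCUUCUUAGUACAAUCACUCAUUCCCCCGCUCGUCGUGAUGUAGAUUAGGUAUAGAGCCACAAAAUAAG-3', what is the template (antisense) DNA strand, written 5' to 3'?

Replace U with T to get the coding DNA strand: AATACCTCTTCTTAGTACAATCACTCATTCCCCCGCTCGTCGTGATGTAGATTAGGTATAGAGCCACAAAATAAG. The template strand is its reverse complement (complement TTATGGAGAAGAATCATGTTAGTGAGTAAGGGGGCGAGCAGCACTACATCTAATCCATATCTCGGTGTTTTATTC, then reverse).

5'-CTTATTTTGTGGCTCTATACCTAATCTACATCACGACGAGCGGGGGAATGAGTGATTGTACTAAGAAGAGGTATT-3'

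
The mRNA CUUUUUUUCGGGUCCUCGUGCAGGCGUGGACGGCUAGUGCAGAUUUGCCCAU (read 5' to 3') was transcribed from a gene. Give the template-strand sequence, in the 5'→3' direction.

Replace U with T to get the coding DNA strand: CTTTTTTTCGGGTCCTCGTGCAGGCGTGGACGGCTAGTGCAGATTTGCCCAT. The template strand is its reverse complement (complement GAAAAAAAGCCCAGGAGCACGTCCGCACCTGCCGATCACGTCTAAACGGGTA, then reverse).

5'-ATGGGCAAATCTGCACTAGCCGTCCACGCCTGCACGAGGACCCGAAAAAAAG-3'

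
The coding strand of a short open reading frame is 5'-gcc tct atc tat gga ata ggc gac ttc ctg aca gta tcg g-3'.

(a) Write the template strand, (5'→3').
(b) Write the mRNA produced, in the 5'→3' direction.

(a) The template strand is the reverse complement of the coding strand: complement CGGAGATAGATACCTTATCCGCTGAAGGACTGTCATAGCC, then reverse.
(b) mRNA matches the coding strand with T→U.

(a) 5'-CCGATACTGTCAGGAAGTCGCCTATTCCATAGATAGAGGC-3'
(b) 5'-GCCUCUAUCUAUGGAAUAGGCGACUUCCUGACAGUAUCGG-3'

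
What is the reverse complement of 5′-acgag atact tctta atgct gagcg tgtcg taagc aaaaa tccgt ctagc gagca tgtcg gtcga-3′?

Reading the sequence 3'→5' and pairing each base (A↔T, G↔C) gives the reverse complement directly.

5'-TCGACCGACATGCTCGCTAGACGGATTTTTGCTTACGACACGCTCAGCATTAAGAAGTATCTCGT-3'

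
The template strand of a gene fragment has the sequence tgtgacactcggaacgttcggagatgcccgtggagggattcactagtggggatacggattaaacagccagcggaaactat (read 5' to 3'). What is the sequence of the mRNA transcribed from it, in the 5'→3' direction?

5'-AUAGUUUCCGCUGGCUGUUUAAUCCGUAUCCCCACUAGUGAAUCCCUCCACGGGCAUCUCCGAACGUUCCGAGUGUCACA-3'

RNA polymerase reads the template 3'→5' and synthesizes mRNA 5'→3' by base-pairing (A→U, T→A, G↔C). The complement of the template is ACACTGTGAGCCTTGCAAGCCTCTACGGGCACCTCCCTAAGTGATCACCCCTATGCCTAATTTGTCGGTCGCCTTTGATA; antiparallel, so 5'→3' the coding strand is ATAGTTTCCGCTGGCTGTTTAATCCGTATCCCCACTAGTGAATCCCTCCACGGGCATCTCCGAACGTTCCGAGTGTCACA. Replace T with U for the mRNA.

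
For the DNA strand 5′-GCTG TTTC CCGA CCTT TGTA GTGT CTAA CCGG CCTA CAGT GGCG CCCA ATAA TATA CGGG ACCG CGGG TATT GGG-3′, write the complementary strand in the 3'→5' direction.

3'-CGACAAAGGGCTGGAAACATCACAGATTGGCCGGATGTCACCGCGGGTTATTATATGCCCTGGCGCCCATAACCC-5'

Base-pairing A↔T, G↔C gives the complement. The complementary strand is antiparallel, so paired with a 5'→3' strand it runs 3'→5'.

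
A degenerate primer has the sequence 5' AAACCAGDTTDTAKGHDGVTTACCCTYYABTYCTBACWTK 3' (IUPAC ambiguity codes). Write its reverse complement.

5'-MAWGTVAGRAVTRRAGGGTAABCHDCMTAHAAHCTGGTTT-3'

Standard pairs A↔T, G↔C; ambiguity codes pair Y↔R, K↔M, W↔W, B↔V, D↔H. Complement (TTTGGTCHAAHATMCDHCBAATGGGARRTVARGAVTGWAM), then reverse for 5'→3'.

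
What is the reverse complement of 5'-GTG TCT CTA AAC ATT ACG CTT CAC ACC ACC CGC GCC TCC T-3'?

5′-AGGAGGCGCGGGTGGTGTGAAGCGTAATGTTTAGAGACAC-3′

Reading the sequence 3'→5' and pairing each base (A↔T, G↔C) gives the reverse complement directly.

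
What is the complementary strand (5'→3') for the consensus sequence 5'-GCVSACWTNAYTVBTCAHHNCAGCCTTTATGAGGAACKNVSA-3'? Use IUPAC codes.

5'-TSBNMGTTCCTCATAAAGGCTGNDDTGAVBARTNAWGTSBGC-3'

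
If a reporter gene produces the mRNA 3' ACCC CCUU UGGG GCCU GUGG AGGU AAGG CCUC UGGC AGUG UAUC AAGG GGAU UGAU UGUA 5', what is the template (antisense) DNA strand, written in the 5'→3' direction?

Written 5'→3' the mRNA is AUGUUAGUUAGGGGAACUAUGUGACGGUCUCCGGAAUGGAGGUGUCCGGGGUUUCCCCCA, so the coding DNA strand is ATGTTAGTTAGGGGAACTATGTGACGGTCTCCGGAATGGAGGTGTCCGGGGTTTCCCCCA. The template is its reverse complement.

5'-TGGGGGAAACCCCGGACACCTCCATTCCGGAGACCGTCACATAGTTCCCCTAACTAACAT-3'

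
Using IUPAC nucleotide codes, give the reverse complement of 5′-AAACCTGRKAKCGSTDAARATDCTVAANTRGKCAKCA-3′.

Standard pairs A↔T, G↔C; ambiguity codes pair R↔Y, K↔M, S↔S, D↔H, V↔B, N↔N. Complement (TTTGGACYMTMGCSAHTTYTAHGABTTNAYCMGTMGT), then reverse for 5'→3'.

5'-TGMTGMCYANTTBAGHATYTTHASCGMTMYCAGGTTT-3'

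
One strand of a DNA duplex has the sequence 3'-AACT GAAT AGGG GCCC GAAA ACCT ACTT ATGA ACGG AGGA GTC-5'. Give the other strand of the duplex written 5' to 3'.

The strand is given 3'→5', so its complement runs 5'→3' in the same left-to-right order: pair each base A↔T, G↔C.

5'-TTGACTTATCCCCGGGCTTTTGGATGAATACTTGCCTCCTCAG-3'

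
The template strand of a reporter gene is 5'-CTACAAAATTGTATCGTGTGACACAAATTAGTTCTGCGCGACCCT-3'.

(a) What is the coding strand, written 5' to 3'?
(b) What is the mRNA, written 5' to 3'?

(a) The coding strand is the reverse complement of the template: complement GATGTTTTAACATAGCACACTGTGTTTAATCAAGACGCGCTGGGA, then reverse.
(b) mRNA has the coding-strand sequence with T→U.

(a) 5′-AGGGTCGCGCAGAACTAATTTGTGTCACACGATACAATTTTGTAG-3′
(b) 5'-AGGGUCGCGCAGAACUAAUUUGUGUCACACGAUACAAUUUUGUAG-3'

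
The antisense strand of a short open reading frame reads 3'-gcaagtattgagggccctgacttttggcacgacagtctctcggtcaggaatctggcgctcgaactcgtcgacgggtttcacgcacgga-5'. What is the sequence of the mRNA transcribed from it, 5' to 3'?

5'-CGUUCAUAACUCCCGGGACUGAAAACCGUGCUGUCAGAGAGCCAGUCCUUAGACCGCGAGCUUGAGCAGCUGCCCAAAGUGCGUGCCU-3'

Reading the template 3'→5' as shown, RNA polymerase pairs each base (A→U, T→A, G↔C) to build mRNA 5'→3' directly.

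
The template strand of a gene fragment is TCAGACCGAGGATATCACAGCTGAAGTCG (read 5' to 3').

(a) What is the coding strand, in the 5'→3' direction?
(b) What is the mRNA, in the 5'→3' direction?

(a) 5′-CGACTTCAGCTGTGATATCCTCGGTCTGA-3′
(b) 5'-CGACUUCAGCUGUGAUAUCCUCGGUCUGA-3'

(a) The coding strand is the reverse complement of the template: complement AGTCTGGCTCCTATAGTGTCGACTTCAGC, then reverse.
(b) mRNA has the coding-strand sequence with T→U.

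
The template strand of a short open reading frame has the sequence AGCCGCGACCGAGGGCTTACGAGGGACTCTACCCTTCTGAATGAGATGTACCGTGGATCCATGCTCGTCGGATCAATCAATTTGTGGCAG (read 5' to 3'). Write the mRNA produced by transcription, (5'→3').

The mRNA has the sequence of the coding strand (reverse complement of the template) with T→U. Reverse complement of AGCCGCGACCGAGGGCTTACGAGGGACTCTACCCTTCTGAATGAGATGTACCGTGGATCCATGCTCGTCGGATCAATCAATTTGTGGCAG is CTGCCACAAATTGATTGATCCGACGAGCATGGATCCACGGTACATCTCATTCAGAAGGGTAGAGTCCCTCGTAAGCCCTCGGTCGCGGCT; then T→U.

5'-CUGCCACAAAUUGAUUGAUCCGACGAGCAUGGAUCCACGGUACAUCUCAUUCAGAAGGGUAGAGUCCCUCGUAAGCCCUCGGUCGCGGCU-3'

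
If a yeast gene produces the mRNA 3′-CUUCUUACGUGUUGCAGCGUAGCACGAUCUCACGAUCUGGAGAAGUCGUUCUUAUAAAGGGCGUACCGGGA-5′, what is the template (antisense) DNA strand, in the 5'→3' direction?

Written 5'→3' the mRNA is AGGGCCAUGCGGGAAAUAUUCUUGCUGAAGAGGUCUAGCACUCUAGCACGAUGCGACGUUGUGCAUUCUUC, so the coding DNA strand is AGGGCCATGCGGGAAATATTCTTGCTGAAGAGGTCTAGCACTCTAGCACGATGCGACGTTGTGCATTCTTC. The template is its reverse complement.

5′-GAAGAATGCACAACGTCGCATCGTGCTAGAGTGCTAGACCTCTTCAGCAAGAATATTTCCCGCATGGCCCT-3′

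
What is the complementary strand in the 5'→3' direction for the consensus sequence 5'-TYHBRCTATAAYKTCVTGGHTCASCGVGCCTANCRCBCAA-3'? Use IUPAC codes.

5′-TTGVGYGNTAGGCBCGSTGADCCABGAMRTTATAGYVDRA-3′

Standard pairs A↔T, G↔C; ambiguity codes pair R↔Y, K↔M, S↔S, B↔V, H↔D, N↔N. Complement (ARDVYGATATTRMAGBACCDAGTSGCBCGGATNGYGVGTT), then reverse for 5'→3'.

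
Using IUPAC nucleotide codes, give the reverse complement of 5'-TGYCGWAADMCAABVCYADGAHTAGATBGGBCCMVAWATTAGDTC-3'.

Standard pairs A↔T, G↔C; ambiguity codes pair Y↔R, M↔K, W↔W, B↔V, D↔H. Complement (ACRGCWTTHKGTTVBGRTHCTDATCTAVCCVGGKBTWTAATCHAG), then reverse for 5'→3'.

5'-GAHCTAATWTBKGGVCCVATCTADTCHTRGBVTTGKHTTWCGRCA-3'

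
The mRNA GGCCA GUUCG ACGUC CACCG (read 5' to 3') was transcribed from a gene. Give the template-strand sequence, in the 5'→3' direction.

5'-CGGTGGACGTCGAACTGGCC-3'

Replace U with T to get the coding DNA strand: GGCCAGTTCGACGTCCACCG. The template strand is its reverse complement (complement CCGGTCAAGCTGCAGGTGGC, then reverse).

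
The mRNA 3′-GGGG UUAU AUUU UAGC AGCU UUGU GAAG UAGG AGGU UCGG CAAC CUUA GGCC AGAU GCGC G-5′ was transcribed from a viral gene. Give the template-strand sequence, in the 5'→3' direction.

Written 5'→3' the mRNA is GCGCGUAGACCGGAUUCCAACGGCUUGGAGGAUGAAGUGUUUCGACGAUUUUAUAUUGGGG, so the coding DNA strand is GCGCGTAGACCGGATTCCAACGGCTTGGAGGATGAAGTGTTTCGACGATTTTATATTGGGG. The template is its reverse complement.

5'-CCCCAATATAAAATCGTCGAAACACTTCATCCTCCAAGCCGTTGGAATCCGGTCTACGCGC-3'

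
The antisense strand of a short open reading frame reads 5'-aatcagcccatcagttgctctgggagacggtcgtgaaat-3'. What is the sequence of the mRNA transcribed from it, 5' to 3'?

RNA polymerase reads the template 3'→5' and synthesizes mRNA 5'→3' by base-pairing (A→U, T→A, G↔C). The complement of the template is TTAGTCGGGTAGTCAACGAGACCCTCTGCCAGCACTTTA; antiparallel, so 5'→3' the coding strand is ATTTCACGACCGTCTCCCAGAGCAACTGATGGGCTGATT. Replace T with U for the mRNA.

5'-AUUUCACGACCGUCUCCCAGAGCAACUGAUGGGCUGAUU-3'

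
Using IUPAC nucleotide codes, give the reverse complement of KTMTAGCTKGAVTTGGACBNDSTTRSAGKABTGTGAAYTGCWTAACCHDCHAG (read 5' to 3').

Standard pairs A↔T, G↔C; ambiguity codes pair R↔Y, M↔K, W↔W, S↔S, B↔V, D↔H, N↔N. Complement (MAKATCGAMCTBAACCTGVNHSAAYSTCMTVACACTTRACGWATTGGDHGDTC), then reverse for 5'→3'.

5′-CTDGHDGGTTAWGCARTTCACAVTMCTSYAASHNVGTCCAABTCMAGCTAKAM-3′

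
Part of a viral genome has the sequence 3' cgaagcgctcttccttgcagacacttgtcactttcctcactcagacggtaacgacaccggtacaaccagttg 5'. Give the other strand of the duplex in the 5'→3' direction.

5'-GCTTCGCGAGAAGGAACGTCTGTGAACAGTGAAAGGAGTGAGTCTGCCATTGCTGTGGCCATGTTGGTCAAC-3'

The strand is given 3'→5', so its complement runs 5'→3' in the same left-to-right order: pair each base A↔T, G↔C.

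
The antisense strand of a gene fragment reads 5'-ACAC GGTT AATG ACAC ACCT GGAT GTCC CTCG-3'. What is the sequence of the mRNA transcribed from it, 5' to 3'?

5'-CGAGGGACAUCCAGGUGUGUCAUUAACCGUGU-3'

RNA polymerase reads the template 3'→5' and synthesizes mRNA 5'→3' by base-pairing (A→U, T→A, G↔C). The complement of the template is TGTGCCAATTACTGTGTGGACCTACAGGGAGC; antiparallel, so 5'→3' the coding strand is CGAGGGACATCCAGGTGTGTCATTAACCGTGT. Replace T with U for the mRNA.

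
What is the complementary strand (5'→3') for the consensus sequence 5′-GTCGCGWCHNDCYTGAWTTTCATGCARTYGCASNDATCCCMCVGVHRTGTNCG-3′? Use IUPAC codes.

5'-CGNACAYDBCBGKGGGATHNSTGCRAYTGCATGAAAWTCARGHNDGWCGCGAC-3'

Standard pairs A↔T, G↔C; ambiguity codes pair R↔Y, M↔K, W↔W, S↔S, D↔H, V↔B, N↔N. Complement (CAGCGCWGDNHGRACTWAAAGTACGTYARCGTSNHTAGGGKGBCBDYACANGC), then reverse for 5'→3'.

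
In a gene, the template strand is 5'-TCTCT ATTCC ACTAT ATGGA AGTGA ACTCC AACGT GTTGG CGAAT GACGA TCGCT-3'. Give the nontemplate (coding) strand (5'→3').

5'-AGCGATCGTCATTCGCCAACACGTTGGAGTTCACTTCCATATAGTGGAATAGAGA-3'

The coding strand is complementary and antiparallel to the template: take the complement (A↔T, G↔C) and reverse.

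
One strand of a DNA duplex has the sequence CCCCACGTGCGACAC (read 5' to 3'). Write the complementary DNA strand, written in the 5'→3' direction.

Pairing A↔T and G↔C gives GGGGTGCACGCTGTG, running 3'→5'. Reverse for the 5'→3' convention.

5'-GTGTCGCACGTGGGG-3'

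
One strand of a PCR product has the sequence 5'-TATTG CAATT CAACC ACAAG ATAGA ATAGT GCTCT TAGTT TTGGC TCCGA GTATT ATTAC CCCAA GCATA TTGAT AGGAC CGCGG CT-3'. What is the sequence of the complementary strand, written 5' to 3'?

5'-AGCCGCGGTCCTATCAATATGCTTGGGGTAATAATACTCGGAGCCAAAACTAAGAGCACTATTCTATCTTGTGGTTGAATTGCAATA-3'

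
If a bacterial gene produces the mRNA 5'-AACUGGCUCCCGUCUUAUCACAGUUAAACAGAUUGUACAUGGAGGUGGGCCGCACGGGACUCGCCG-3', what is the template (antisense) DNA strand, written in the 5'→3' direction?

Replace U with T to get the coding DNA strand: AACTGGCTCCCGTCTTATCACAGTTAAACAGATTGTACATGGAGGTGGGCCGCACGGGACTCGCCG. The template strand is its reverse complement (complement TTGACCGAGGGCAGAATAGTGTCAATTTGTCTAACATGTACCTCCACCCGGCGTGCCCTGAGCGGC, then reverse).

5'-CGGCGAGTCCCGTGCGGCCCACCTCCATGTACAATCTGTTTAACTGTGATAAGACGGGAGCCAGTT-3'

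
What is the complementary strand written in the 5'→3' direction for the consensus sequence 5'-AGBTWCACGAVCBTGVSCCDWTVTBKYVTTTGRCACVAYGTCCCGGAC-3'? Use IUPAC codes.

Standard pairs A↔T, G↔C; ambiguity codes pair R↔Y, K↔M, W↔W, S↔S, B↔V, D↔H. Complement (TCVAWGTGCTBGVACBSGGHWABAVMRBAAACYGTGBTRCAGGGCCTG), then reverse for 5'→3'.

5'-GTCCGGGACRTBGTGYCAAABRMVABAWHGGSBCAVGBTCGTGWAVCT-3'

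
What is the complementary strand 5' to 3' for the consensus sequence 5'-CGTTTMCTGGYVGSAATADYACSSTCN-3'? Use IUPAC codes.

Standard pairs A↔T, G↔C; ambiguity codes pair Y↔R, M↔K, S↔S, D↔H, V↔B, N↔N. Complement (GCAAAKGACCRBCSTTATHRTGSSAGN), then reverse for 5'→3'.

5'-NGASSGTRHTATTSCBRCCAGKAAACG-3'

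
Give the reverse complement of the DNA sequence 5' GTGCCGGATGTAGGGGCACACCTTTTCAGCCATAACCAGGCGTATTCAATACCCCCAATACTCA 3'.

5′-TGAGTATTGGGGGTATTGAATACGCCTGGTTATGGCTGAAAAGGTGTGCCCCTACATCCGGCAC-3′

Complement each base (A↔T, G↔C): CACGGCCTACATCCCCGTGTGGAAAAGTCGGTATTGGTCCGCATAAGTTATGGGGGTTATGAGT. Then reverse.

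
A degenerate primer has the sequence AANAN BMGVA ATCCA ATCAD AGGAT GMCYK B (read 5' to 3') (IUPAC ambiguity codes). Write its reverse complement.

5'-VMRGKCATCCTHTGATTGGATTBCKVNTNTT-3'

Standard pairs A↔T, G↔C; ambiguity codes pair Y↔R, M↔K, B↔V, D↔H, N↔N. Complement (TTNTNVKCBTTAGGTTAGTHTCCTACKGRMV), then reverse for 5'→3'.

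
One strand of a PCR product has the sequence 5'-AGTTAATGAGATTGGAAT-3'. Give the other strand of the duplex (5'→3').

Pairing A↔T and G↔C gives TCAATTACTCTAACCTTA, running 3'→5'. Reverse for the 5'→3' convention.

5'-ATTCCAATCTCATTAACT-3'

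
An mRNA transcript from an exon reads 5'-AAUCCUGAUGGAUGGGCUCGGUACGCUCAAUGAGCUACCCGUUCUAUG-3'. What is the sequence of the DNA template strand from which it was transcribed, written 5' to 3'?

5'-CATAGAACGGGTAGCTCATTGAGCGTACCGAGCCCATCCATCAGGATT-3'

Replace U with T to get the coding DNA strand: AATCCTGATGGATGGGCTCGGTACGCTCAATGAGCTACCCGTTCTATG. The template strand is its reverse complement (complement TTAGGACTACCTACCCGAGCCATGCGAGTTACTCGATGGGCAAGATAC, then reverse).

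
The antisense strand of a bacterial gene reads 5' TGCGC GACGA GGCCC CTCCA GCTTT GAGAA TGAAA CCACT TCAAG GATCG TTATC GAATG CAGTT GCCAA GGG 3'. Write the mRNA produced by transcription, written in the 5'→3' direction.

5'-CCCUUGGCAACUGCAUUCGAUAACGAUCCUUGAAGUGGUUUCAUUCUCAAAGCUGGAGGGGCCUCGUCGCGCA-3'

RNA polymerase reads the template 3'→5' and synthesizes mRNA 5'→3' by base-pairing (A→U, T→A, G↔C). The complement of the template is ACGCGCTGCTCCGGGGAGGTCGAAACTCTTACTTTGGTGAAGTTCCTAGCAATAGCTTACGTCAACGGTTCCC; antiparallel, so 5'→3' the coding strand is CCCTTGGCAACTGCATTCGATAACGATCCTTGAAGTGGTTTCATTCTCAAAGCTGGAGGGGCCTCGTCGCGCA. Replace T with U for the mRNA.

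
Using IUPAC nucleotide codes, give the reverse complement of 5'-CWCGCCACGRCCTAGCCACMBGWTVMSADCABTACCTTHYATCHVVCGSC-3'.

Standard pairs A↔T, G↔C; ambiguity codes pair R↔Y, M↔K, W↔W, S↔S, B↔V, D↔H. Complement (GWGCGGTGCYGGATCGGTGKVCWABKSTHGTVATGGAADRTAGDBBGCSG), then reverse for 5'→3'.

5'-GSCGBBDGATRDAAGGTAVTGHTSKBAWCVKGTGGCTAGGYCGTGGCGWG-3'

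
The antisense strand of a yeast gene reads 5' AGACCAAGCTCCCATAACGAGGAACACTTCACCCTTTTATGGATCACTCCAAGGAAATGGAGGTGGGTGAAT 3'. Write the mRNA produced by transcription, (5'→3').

5′-AUUCACCCACCUCCAUUUCCUUGGAGUGAUCCAUAAAAGGGUGAAGUGUUCCUCGUUAUGGGAGCUUGGUCU-3′

The mRNA has the sequence of the coding strand (reverse complement of the template) with T→U. Reverse complement of AGACCAAGCTCCCATAACGAGGAACACTTCACCCTTTTATGGATCACTCCAAGGAAATGGAGGTGGGTGAAT is ATTCACCCACCTCCATTTCCTTGGAGTGATCCATAAAAGGGTGAAGTGTTCCTCGTTATGGGAGCTTGGTCT; then T→U.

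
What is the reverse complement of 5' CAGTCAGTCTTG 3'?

5'-CAAGACTGACTG-3'

Reading the sequence 3'→5' and pairing each base (A↔T, G↔C) gives the reverse complement directly.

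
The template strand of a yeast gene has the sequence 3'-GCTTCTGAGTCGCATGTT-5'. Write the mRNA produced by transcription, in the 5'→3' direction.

Reading the template 3'→5' as shown, RNA polymerase pairs each base (A→U, T→A, G↔C) to build mRNA 5'→3' directly.

5′-CGAAGACUCAGCGUACAA-3′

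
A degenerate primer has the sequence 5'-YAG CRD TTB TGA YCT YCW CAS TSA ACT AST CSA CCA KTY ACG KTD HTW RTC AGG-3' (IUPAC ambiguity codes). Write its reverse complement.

5'-CCTGAYWADHAMCGTRAMTGGTSGASTAGTTSASTGWGRAGRTCAVAAHYGCTR-3'

Standard pairs A↔T, G↔C; ambiguity codes pair R↔Y, K↔M, W↔W, S↔S, B↔V, D↔H. Complement (RTCGYHAAVACTRGARGWGTSASTTGATSAGSTGGTMARTGCMAHDAWYAGTCC), then reverse for 5'→3'.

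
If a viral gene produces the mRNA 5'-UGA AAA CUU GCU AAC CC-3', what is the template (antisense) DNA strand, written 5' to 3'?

Replace U with T to get the coding DNA strand: TGAAAACTTGCTAACCC. The template strand is its reverse complement (complement ACTTTTGAACGATTGGG, then reverse).

5′-GGGTTAGCAAGTTTTCA-3′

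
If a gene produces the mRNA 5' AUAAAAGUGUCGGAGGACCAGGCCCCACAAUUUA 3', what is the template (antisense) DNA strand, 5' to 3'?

5'-TAAATTGTGGGGCCTGGTCCTCCGACACTTTTAT-3'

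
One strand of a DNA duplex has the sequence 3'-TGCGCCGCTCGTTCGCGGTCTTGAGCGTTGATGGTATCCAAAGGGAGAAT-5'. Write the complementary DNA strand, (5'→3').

The strand is given 3'→5', so its complement runs 5'→3' in the same left-to-right order: pair each base A↔T, G↔C.

5'-ACGCGGCGAGCAAGCGCCAGAACTCGCAACTACCATAGGTTTCCCTCTTA-3'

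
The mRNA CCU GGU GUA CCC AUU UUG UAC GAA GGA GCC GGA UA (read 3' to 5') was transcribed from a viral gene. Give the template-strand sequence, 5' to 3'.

Written 5'→3' the mRNA is AUAGGCCGAGGAAGCAUGUUUUACCCAUGUGGUCC, so the coding DNA strand is ATAGGCCGAGGAAGCATGTTTTACCCATGTGGTCC. The template is its reverse complement.

5'-GGACCACATGGGTAAAACATGCTTCCTCGGCCTAT-3'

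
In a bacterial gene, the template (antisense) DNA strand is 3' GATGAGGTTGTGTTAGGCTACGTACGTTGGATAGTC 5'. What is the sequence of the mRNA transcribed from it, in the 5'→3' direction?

Reading the template 3'→5' as shown, RNA polymerase pairs each base (A→U, T→A, G↔C) to build mRNA 5'→3' directly.

5'-CUACUCCAACACAAUCCGAUGCAUGCAACCUAUCAG-3'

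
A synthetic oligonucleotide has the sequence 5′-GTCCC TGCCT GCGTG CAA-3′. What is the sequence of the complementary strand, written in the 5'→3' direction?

5'-TTGCACGCAGGCAGGGAC-3'

Pairing A↔T and G↔C gives CAGGGACGGACGCACGTT, running 3'→5'. Reverse for the 5'→3' convention.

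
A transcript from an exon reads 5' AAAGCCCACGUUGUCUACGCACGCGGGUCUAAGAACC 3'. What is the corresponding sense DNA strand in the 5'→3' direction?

5'-AAAGCCCACGTTGTCTACGCACGCGGGTCTAAGAACC-3'

The coding DNA strand has the same 5'→3' sequence as the mRNA with U replaced by T.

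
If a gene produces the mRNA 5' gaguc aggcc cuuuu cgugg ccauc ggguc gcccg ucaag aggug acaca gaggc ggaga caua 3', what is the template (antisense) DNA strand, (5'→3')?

5'-TATGTCTCCGCCTCTGTGTCACCTCTTGACGGGCGACCCGATGGCCACGAAAAGGGCCTGACTC-3'

Replace U with T to get the coding DNA strand: GAGTCAGGCCCTTTTCGTGGCCATCGGGTCGCCCGTCAAGAGGTGACACAGAGGCGGAGACATA. The template strand is its reverse complement (complement CTCAGTCCGGGAAAAGCACCGGTAGCCCAGCGGGCAGTTCTCCACTGTGTCTCCGCCTCTGTAT, then reverse).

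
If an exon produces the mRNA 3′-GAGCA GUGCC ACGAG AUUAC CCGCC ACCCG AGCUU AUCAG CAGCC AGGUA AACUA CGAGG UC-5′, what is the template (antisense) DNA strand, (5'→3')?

5'-CTCGTCACGGTGCTCTAATGGGCGGTGGGCTCGAATAGTCGTCGGTCCATTTGATGCTCCAG-3'

Written 5'→3' the mRNA is CUGGAGCAUCAAAUGGACCGACGACUAUUCGAGCCCACCGCCCAUUAGAGCACCGUGACGAG, so the coding DNA strand is CTGGAGCATCAAATGGACCGACGACTATTCGAGCCCACCGCCCATTAGAGCACCGTGACGAG. The template is its reverse complement.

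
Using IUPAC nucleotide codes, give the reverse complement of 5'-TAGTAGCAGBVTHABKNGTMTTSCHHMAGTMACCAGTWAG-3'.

5'-CTWACTGGTKACTKDDGSAAKACNMVTDABVCTGCTACTA-3'

Standard pairs A↔T, G↔C; ambiguity codes pair M↔K, W↔W, S↔S, B↔V, H↔D, N↔N. Complement (ATCATCGTCVBADTVMNCAKAASGDDKTCAKTGGTCAWTC), then reverse for 5'→3'.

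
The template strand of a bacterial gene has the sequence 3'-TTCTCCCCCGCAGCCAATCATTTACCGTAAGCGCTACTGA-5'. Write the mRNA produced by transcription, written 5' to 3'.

5'-AAGAGGGGGCGUCGGUUAGUAAAUGGCAUUCGCGAUGACU-3'

Reading the template 3'→5' as shown, RNA polymerase pairs each base (A→U, T→A, G↔C) to build mRNA 5'→3' directly.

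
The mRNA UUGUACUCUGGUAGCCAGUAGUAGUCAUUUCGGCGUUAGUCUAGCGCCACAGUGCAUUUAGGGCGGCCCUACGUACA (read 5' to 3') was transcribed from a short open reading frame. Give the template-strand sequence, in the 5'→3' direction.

5'-TGTACGTAGGGCCGCCCTAAATGCACTGTGGCGCTAGACTAACGCCGAAATGACTACTACTGGCTACCAGAGTACAA-3'

Replace U with T to get the coding DNA strand: TTGTACTCTGGTAGCCAGTAGTAGTCATTTCGGCGTTAGTCTAGCGCCACAGTGCATTTAGGGCGGCCCTACGTACA. The template strand is its reverse complement (complement AACATGAGACCATCGGTCATCATCAGTAAAGCCGCAATCAGATCGCGGTGTCACGTAAATCCCGCCGGGATGCATGT, then reverse).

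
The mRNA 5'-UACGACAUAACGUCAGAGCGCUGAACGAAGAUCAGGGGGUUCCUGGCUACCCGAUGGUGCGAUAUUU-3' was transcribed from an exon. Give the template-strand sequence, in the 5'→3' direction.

Replace U with T to get the coding DNA strand: TACGACATAACGTCAGAGCGCTGAACGAAGATCAGGGGGTTCCTGGCTACCCGATGGTGCGATATTT. The template strand is its reverse complement (complement ATGCTGTATTGCAGTCTCGCGACTTGCTTCTAGTCCCCCAAGGACCGATGGGCTACCACGCTATAAA, then reverse).

5'-AAATATCGCACCATCGGGTAGCCAGGAACCCCCTGATCTTCGTTCAGCGCTCTGACGTTATGTCGTA-3'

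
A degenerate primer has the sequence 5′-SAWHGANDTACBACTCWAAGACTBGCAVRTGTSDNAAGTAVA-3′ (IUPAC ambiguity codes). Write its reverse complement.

5′-TBTACTTNHSACAYBTGCVAGTCTTWGAGTVGTAHNTCDWTS-3′

Standard pairs A↔T, G↔C; ambiguity codes pair R↔Y, W↔W, S↔S, B↔V, D↔H, N↔N. Complement (STWDCTNHATGVTGAGWTTCTGAVCGTBYACASHNTTCATBT), then reverse for 5'→3'.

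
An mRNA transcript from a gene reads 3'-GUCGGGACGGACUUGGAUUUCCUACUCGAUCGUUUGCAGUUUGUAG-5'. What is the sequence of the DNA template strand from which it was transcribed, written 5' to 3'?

5'-CAGCCCTGCCTGAACCTAAAGGATGAGCTAGCAAACGTCAAACATC-3'

Written 5'→3' the mRNA is GAUGUUUGACGUUUGCUAGCUCAUCCUUUAGGUUCAGGCAGGGCUG, so the coding DNA strand is GATGTTTGACGTTTGCTAGCTCATCCTTTAGGTTCAGGCAGGGCTG. The template is its reverse complement.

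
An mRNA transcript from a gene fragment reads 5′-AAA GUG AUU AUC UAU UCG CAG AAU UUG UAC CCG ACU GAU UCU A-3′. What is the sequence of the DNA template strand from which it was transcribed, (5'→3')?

Replace U with T to get the coding DNA strand: AAAGTGATTATCTATTCGCAGAATTTGTACCCGACTGATTCTA. The template strand is its reverse complement (complement TTTCACTAATAGATAAGCGTCTTAAACATGGGCTGACTAAGAT, then reverse).

5'-TAGAATCAGTCGGGTACAAATTCTGCGAATAGATAATCACTTT-3'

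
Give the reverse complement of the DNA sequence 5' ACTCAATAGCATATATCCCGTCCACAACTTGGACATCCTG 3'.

5′-CAGGATGTCCAAGTTGTGGACGGGATATATGCTATTGAGT-3′

Complement each base (A↔T, G↔C): TGAGTTATCGTATATAGGGCAGGTGTTGAACCTGTAGGAC. Then reverse.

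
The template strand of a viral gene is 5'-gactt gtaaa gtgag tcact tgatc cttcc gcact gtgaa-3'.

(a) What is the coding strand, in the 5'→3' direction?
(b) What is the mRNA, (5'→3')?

(a) 5'-TTCACAGTGCGGAAGGATCAAGTGACTCACTTTACAAGTC-3'
(b) 5'-UUCACAGUGCGGAAGGAUCAAGUGACUCACUUUACAAGUC-3'

(a) The coding strand is the reverse complement of the template: complement CTGAACATTTCACTCAGTGAACTAGGAAGGCGTGACACTT, then reverse.
(b) mRNA has the coding-strand sequence with T→U.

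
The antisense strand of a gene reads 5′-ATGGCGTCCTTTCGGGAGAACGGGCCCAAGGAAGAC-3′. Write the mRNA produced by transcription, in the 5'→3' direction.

5'-GUCUUCCUUGGGCCCGUUCUCCCGAAAGGACGCCAU-3'

RNA polymerase reads the template 3'→5' and synthesizes mRNA 5'→3' by base-pairing (A→U, T→A, G↔C). The complement of the template is TACCGCAGGAAAGCCCTCTTGCCCGGGTTCCTTCTG; antiparallel, so 5'→3' the coding strand is GTCTTCCTTGGGCCCGTTCTCCCGAAAGGACGCCAT. Replace T with U for the mRNA.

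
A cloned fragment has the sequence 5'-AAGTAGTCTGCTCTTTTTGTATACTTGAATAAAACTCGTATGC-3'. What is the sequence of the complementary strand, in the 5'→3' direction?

5'-GCATACGAGTTTTATTCAAGTATACAAAAAGAGCAGACTACTT-3'

The complement of AAGTAGTCTGCTCTTTTTGTATACTTGAATAAAACTCGTATGC is TTCATCAGACGAGAAAAACATATGAACTTATTTTGAGCATACG (A↔T, G↔C). DNA strands are antiparallel, so the complementary strand runs 3'→5'; reversing gives the 5'→3' form.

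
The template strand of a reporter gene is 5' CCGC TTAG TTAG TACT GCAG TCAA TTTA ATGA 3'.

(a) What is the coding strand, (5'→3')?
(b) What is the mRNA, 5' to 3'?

(a) The coding strand is the reverse complement of the template: complement GGCGAATCAATCATGACGTCAGTTAAATTACT, then reverse.
(b) mRNA has the coding-strand sequence with T→U.

(a) 5'-TCATTAAATTGACTGCAGTACTAACTAAGCGG-3'
(b) 5′-UCAUUAAAUUGACUGCAGUACUAACUAAGCGG-3′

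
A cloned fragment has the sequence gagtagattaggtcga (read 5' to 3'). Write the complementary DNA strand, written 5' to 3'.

Pairing A↔T and G↔C gives CTCATCTAATCCAGCT, running 3'→5'. Reverse for the 5'→3' convention.

5'-TCGACCTAATCTACTC-3'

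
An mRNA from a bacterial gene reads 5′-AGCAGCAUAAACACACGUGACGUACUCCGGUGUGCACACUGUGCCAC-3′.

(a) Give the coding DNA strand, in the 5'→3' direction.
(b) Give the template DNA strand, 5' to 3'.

(a) The coding strand matches the mRNA with U→T.
(b) The template strand is the reverse complement of the coding strand.

(a) 5'-AGCAGCATAAACACACGTGACGTACTCCGGTGTGCACACTGTGCCAC-3'
(b) 5'-GTGGCACAGTGTGCACACCGGAGTACGTCACGTGTGTTTATGCTGCT-3'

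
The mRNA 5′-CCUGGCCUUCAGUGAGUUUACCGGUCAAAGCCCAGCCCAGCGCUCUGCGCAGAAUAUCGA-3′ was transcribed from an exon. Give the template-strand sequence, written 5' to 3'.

Replace U with T to get the coding DNA strand: CCTGGCCTTCAGTGAGTTTACCGGTCAAAGCCCAGCCCAGCGCTCTGCGCAGAATATCGA. The template strand is its reverse complement (complement GGACCGGAAGTCACTCAAATGGCCAGTTTCGGGTCGGGTCGCGAGACGCGTCTTATAGCT, then reverse).

5'-TCGATATTCTGCGCAGAGCGCTGGGCTGGGCTTTGACCGGTAAACTCACTGAAGGCCAGG-3'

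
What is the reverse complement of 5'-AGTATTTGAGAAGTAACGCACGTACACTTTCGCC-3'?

Complement each base (A↔T, G↔C): TCATAAACTCTTCATTGCGTGCATGTGAAAGCGG. Then reverse.

5'-GGCGAAAGTGTACGTGCGTTACTTCTCAAATACT-3'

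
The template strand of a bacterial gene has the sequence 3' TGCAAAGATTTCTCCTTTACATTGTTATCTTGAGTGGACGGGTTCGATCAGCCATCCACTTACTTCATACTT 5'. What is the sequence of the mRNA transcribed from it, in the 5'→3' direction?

Reading the template 3'→5' as shown, RNA polymerase pairs each base (A→U, T→A, G↔C) to build mRNA 5'→3' directly.

5'-ACGUUUCUAAAGAGGAAAUGUAACAAUAGAACUCACCUGCCCAAGCUAGUCGGUAGGUGAAUGAAGUAUGAA-3'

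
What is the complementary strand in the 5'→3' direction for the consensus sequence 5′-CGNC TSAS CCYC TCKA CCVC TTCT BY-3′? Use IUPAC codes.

Standard pairs A↔T, G↔C; ambiguity codes pair Y↔R, K↔M, S↔S, B↔V, N↔N. Complement (GCNGASTSGGRGAGMTGGBGAAGAVR), then reverse for 5'→3'.

5'-RVAGAAGBGGTMGAGRGGSTSAGNCG-3'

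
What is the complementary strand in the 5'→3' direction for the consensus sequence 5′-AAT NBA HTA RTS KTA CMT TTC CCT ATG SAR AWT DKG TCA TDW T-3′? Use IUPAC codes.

Standard pairs A↔T, G↔C; ambiguity codes pair R↔Y, M↔K, W↔W, S↔S, B↔V, D↔H, N↔N. Complement (TTANVTDATYASMATGKAAAGGGATACSTYTWAHMCAGTAHWA), then reverse for 5'→3'.

5'-AWHATGACMHAWTYTSCATAGGGAAAKGTAMSAYTADTVNATT-3'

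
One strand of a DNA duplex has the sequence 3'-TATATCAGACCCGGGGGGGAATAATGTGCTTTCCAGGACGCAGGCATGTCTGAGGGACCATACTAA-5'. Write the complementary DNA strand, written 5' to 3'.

5'-ATATAGTCTGGGCCCCCCCTTATTACACGAAAGGTCCTGCGTCCGTACAGACTCCCTGGTATGATT-3'

The strand is given 3'→5', so its complement runs 5'→3' in the same left-to-right order: pair each base A↔T, G↔C.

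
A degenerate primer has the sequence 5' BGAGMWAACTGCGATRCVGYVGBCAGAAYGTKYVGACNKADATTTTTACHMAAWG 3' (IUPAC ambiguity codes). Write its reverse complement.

5′-CWTTKDGTAAAAATHTMNGTCBRMACRTTCTGVCBRCBGYATCGCAGTTWKCTCV-3′

Standard pairs A↔T, G↔C; ambiguity codes pair R↔Y, M↔K, W↔W, B↔V, D↔H, N↔N. Complement (VCTCKWTTGACGCTAYGBCRBCVGTCTTRCAMRBCTGNMTHTAAAAATGDKTTWC), then reverse for 5'→3'.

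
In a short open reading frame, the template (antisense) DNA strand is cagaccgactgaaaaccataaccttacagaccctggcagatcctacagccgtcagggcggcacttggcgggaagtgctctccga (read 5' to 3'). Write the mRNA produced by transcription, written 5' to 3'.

The mRNA has the sequence of the coding strand (reverse complement of the template) with T→U. Reverse complement of CAGACCGACTGAAAACCATAACCTTACAGACCCTGGCAGATCCTACAGCCGTCAGGGCGGCACTTGGCGGGAAGTGCTCTCCGA is TCGGAGAGCACTTCCCGCCAAGTGCCGCCCTGACGGCTGTAGGATCTGCCAGGGTCTGTAAGGTTATGGTTTTCAGTCGGTCTG; then T→U.

5'-UCGGAGAGCACUUCCCGCCAAGUGCCGCCCUGACGGCUGUAGGAUCUGCCAGGGUCUGUAAGGUUAUGGUUUUCAGUCGGUCUG-3'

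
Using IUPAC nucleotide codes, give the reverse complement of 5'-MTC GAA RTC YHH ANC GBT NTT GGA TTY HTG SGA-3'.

5'-TCSCADRAATCCAANAVCGNTDDRGAYTTCGAK-3'

Standard pairs A↔T, G↔C; ambiguity codes pair R↔Y, M↔K, S↔S, B↔V, H↔D, N↔N. Complement (KAGCTTYAGRDDTNGCVANAACCTAARDACSCT), then reverse for 5'→3'.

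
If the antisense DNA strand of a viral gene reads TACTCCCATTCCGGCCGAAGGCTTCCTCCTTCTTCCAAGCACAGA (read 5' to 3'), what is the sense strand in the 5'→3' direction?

The coding strand is complementary and antiparallel to the template: take the complement (A↔T, G↔C) and reverse.

5′-TCTGTGCTTGGAAGAAGGAGGAAGCCTTCGGCCGGAATGGGAGTA-3′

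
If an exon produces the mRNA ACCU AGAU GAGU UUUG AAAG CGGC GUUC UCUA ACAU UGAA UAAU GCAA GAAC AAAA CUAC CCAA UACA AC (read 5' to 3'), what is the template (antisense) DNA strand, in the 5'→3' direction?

5′-GTTGTATTGGGTAGTTTTGTTCTTGCATTATTCAATGTTAGAGAACGCCGCTTTCAAAACTCATCTAGGT-3′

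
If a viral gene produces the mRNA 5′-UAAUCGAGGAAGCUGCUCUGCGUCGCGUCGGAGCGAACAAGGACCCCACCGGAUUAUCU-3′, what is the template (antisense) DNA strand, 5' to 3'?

5′-AGATAATCCGGTGGGGTCCTTGTTCGCTCCGACGCGACGCAGAGCAGCTTCCTCGATTA-3′

Replace U with T to get the coding DNA strand: TAATCGAGGAAGCTGCTCTGCGTCGCGTCGGAGCGAACAAGGACCCCACCGGATTATCT. The template strand is its reverse complement (complement ATTAGCTCCTTCGACGAGACGCAGCGCAGCCTCGCTTGTTCCTGGGGTGGCCTAATAGA, then reverse).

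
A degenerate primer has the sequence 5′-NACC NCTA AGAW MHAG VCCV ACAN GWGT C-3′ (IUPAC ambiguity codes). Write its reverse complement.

5'-GACWCNTGTBGGBCTDKWTCTTAGNGGTN-3'

Standard pairs A↔T, G↔C; ambiguity codes pair M↔K, W↔W, H↔D, V↔B, N↔N. Complement (NTGGNGATTCTWKDTCBGGBTGTNCWCAG), then reverse for 5'→3'.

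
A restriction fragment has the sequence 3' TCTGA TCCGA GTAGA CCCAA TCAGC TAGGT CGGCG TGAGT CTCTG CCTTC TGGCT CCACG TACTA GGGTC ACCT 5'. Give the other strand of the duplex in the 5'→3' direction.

5'-AGACTAGGCTCATCTGGGTTAGTCGATCCAGCCGCACTCAGAGACGGAAGACCGAGGTGCATGATCCCAGTGGA-3'

The strand is given 3'→5', so its complement runs 5'→3' in the same left-to-right order: pair each base A↔T, G↔C.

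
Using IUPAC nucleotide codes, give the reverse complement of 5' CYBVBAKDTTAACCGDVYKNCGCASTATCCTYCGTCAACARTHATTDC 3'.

5'-GHAATDAYTGTTGACGRAGGATASTGCGNMRBHCGGTTAAHMTVBVRG-3'

Standard pairs A↔T, G↔C; ambiguity codes pair R↔Y, K↔M, S↔S, B↔V, D↔H, N↔N. Complement (GRVBVTMHAATTGGCHBRMNGCGTSATAGGARGCAGTTGTYADTAAHG), then reverse for 5'→3'.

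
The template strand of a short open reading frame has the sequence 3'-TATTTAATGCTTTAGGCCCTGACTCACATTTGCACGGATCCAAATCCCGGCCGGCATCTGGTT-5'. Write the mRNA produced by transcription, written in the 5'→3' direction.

Reading the template 3'→5' as shown, RNA polymerase pairs each base (A→U, T→A, G↔C) to build mRNA 5'→3' directly.

5'-AUAAAUUACGAAAUCCGGGACUGAGUGUAAACGUGCCUAGGUUUAGGGCCGGCCGUAGACCAA-3'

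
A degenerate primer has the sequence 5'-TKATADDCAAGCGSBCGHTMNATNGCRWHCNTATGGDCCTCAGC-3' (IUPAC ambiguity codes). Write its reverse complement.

Standard pairs A↔T, G↔C; ambiguity codes pair R↔Y, M↔K, W↔W, S↔S, B↔V, D↔H, N↔N. Complement (AMTATHHGTTCGCSVGCDAKNTANCGYWDGNATACCHGGAGTCG), then reverse for 5'→3'.

5'-GCTGAGGHCCATANGDWYGCNATNKADCGVSCGCTTGHHTATMA-3'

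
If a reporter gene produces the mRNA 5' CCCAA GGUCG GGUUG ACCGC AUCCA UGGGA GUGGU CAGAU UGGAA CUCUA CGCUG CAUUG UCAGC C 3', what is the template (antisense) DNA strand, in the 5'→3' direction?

5'-GGCTGACAATGCAGCGTAGAGTTCCAATCTGACCACTCCCATGGATGCGGTCAACCCGACCTTGGG-3'

Replace U with T to get the coding DNA strand: CCCAAGGTCGGGTTGACCGCATCCATGGGAGTGGTCAGATTGGAACTCTACGCTGCATTGTCAGCC. The template strand is its reverse complement (complement GGGTTCCAGCCCAACTGGCGTAGGTACCCTCACCAGTCTAACCTTGAGATGCGACGTAACAGTCGG, then reverse).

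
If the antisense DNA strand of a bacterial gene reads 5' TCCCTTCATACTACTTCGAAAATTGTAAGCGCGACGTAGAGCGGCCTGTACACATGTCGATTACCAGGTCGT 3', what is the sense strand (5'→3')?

5'-ACGACCTGGTAATCGACATGTGTACAGGCCGCTCTACGTCGCGCTTACAATTTTCGAAGTAGTATGAAGGGA-3'

The coding strand is complementary and antiparallel to the template: take the complement (A↔T, G↔C) and reverse.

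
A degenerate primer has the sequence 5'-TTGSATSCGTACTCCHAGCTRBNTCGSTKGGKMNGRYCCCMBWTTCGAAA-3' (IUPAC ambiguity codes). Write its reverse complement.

5'-TTTCGAAWVKGGGRYCNKMCCMASCGANVYAGCTDGGAGTACGSATSCAA-3'

Standard pairs A↔T, G↔C; ambiguity codes pair R↔Y, M↔K, W↔W, S↔S, B↔V, H↔D, N↔N. Complement (AACSTASGCATGAGGDTCGAYVNAGCSAMCCMKNCYRGGGKVWAAGCTTT), then reverse for 5'→3'.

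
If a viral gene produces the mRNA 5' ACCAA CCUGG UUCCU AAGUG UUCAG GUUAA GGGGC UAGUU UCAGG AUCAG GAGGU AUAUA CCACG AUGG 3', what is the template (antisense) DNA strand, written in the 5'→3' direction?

5′-CCATCGTGGTATATACCTCCTGATCCTGAAACTAGCCCCTTAACCTGAACACTTAGGAACCAGGTTGGT-3′

Replace U with T to get the coding DNA strand: ACCAACCTGGTTCCTAAGTGTTCAGGTTAAGGGGCTAGTTTCAGGATCAGGAGGTATATACCACGATGG. The template strand is its reverse complement (complement TGGTTGGACCAAGGATTCACAAGTCCAATTCCCCGATCAAAGTCCTAGTCCTCCATATATGGTGCTACC, then reverse).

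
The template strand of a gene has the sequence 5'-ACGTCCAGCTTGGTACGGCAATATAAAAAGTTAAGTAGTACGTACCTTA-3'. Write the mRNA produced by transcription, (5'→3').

5′-UAAGGUACGUACUACUUAACUUUUUAUAUUGCCGUACCAAGCUGGACGU-3′

RNA polymerase reads the template 3'→5' and synthesizes mRNA 5'→3' by base-pairing (A→U, T→A, G↔C). The complement of the template is TGCAGGTCGAACCATGCCGTTATATTTTTCAATTCATCATGCATGGAAT; antiparallel, so 5'→3' the coding strand is TAAGGTACGTACTACTTAACTTTTTATATTGCCGTACCAAGCTGGACGT. Replace T with U for the mRNA.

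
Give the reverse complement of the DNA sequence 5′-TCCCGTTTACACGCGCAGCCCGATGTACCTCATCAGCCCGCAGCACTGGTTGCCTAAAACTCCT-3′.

5'-AGGAGTTTTAGGCAACCAGTGCTGCGGGCTGATGAGGTACATCGGGCTGCGCGTGTAAACGGGA-3'

Complement each base (A↔T, G↔C): AGGGCAAATGTGCGCGTCGGGCTACATGGAGTAGTCGGGCGTCGTGACCAACGGATTTTGAGGA. Then reverse.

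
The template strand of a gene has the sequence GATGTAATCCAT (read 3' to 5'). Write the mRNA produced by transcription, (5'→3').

Reading the template 3'→5' as shown, RNA polymerase pairs each base (A→U, T→A, G↔C) to build mRNA 5'→3' directly.

5'-CUACAUUAGGUA-3'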